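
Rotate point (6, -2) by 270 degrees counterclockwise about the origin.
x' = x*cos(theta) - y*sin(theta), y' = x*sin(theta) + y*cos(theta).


cos(270) = 0, sin(270) = -1
x' = 6*0 + 2*(-1) = -2
y' = 6*(-1) - 2*0 = -6

(-2, -6)


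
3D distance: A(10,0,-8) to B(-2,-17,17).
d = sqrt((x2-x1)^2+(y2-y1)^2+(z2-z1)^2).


dx=-12, dy=-17, dz=25
d = sqrt(144+289+625) = sqrt(1058) = 32.5269

32.5269


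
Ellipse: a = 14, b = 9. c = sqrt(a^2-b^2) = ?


c^2 = 14^2 - 9^2 = 196 - 81 = 115
c = sqrt(115) = 10.7238

c = 10.7238


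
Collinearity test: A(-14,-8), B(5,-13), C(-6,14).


-14*(-13-14) + 5*(14+ 8) - 6*(-8+ 13)
= 378 + 110 - 30 = 458

No, not collinear (determinant = 458)


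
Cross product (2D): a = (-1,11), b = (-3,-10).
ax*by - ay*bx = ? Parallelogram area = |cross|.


cross = -1*(-10) - 11*(-3) = 10 + 33 = 43
Parallelogram area = |43| = 43

cross = 43, parallelogram area = 43


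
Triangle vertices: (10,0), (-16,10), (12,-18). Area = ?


10*(10+ 18) = 280
-16*(-18-0) = 288
12*(0-10) = -120
sum = 448
Area = |448|/2 = 224.0000

224.0000 sq units


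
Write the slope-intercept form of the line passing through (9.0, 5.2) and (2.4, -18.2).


m = (-23.4)/(-6.6) = 3.5455
b = y1 - m*x1 = 5.2 - (-23.4*9.0)/(-6.6) = 5.2 - 31.9091 = -26.7091

y = 3.5455x - 26.7091


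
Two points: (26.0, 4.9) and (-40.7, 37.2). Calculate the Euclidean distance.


dx = -40.7 - 26.0 = -66.7
dy = 37.2 - 4.9 = 32.3
d = sqrt(4448.89 + 1043.29) = sqrt(5492.18) = 74.1092

74.1092


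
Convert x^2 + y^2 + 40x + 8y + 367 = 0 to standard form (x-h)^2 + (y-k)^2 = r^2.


h = -D/2 = -40/2 = -20
k = -E/2 = -8/2 = -4
r^2 = h^2 + k^2 - F = 400 + 16 - 367 = 49
r = 7

Center (-20, -4), radius = 7


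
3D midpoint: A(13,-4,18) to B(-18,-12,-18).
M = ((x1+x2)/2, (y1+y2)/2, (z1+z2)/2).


Mx = (13- 18)/2 = -2.5000
My = (-4- 12)/2 = -8.0000
Mz = (18- 18)/2 = 0

M = (-2.5000, -8.0000, 0)


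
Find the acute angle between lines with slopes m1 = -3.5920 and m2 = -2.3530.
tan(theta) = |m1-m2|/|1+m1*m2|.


m1-m2 = -1.239
1+m1*m2 = 9.451976
tan(theta) = |-1.239/9.451976| = 0.131084
theta = arctan(|-1.239/9.451976|) = 7.4680 degrees (acute angle)

7.4680 degrees


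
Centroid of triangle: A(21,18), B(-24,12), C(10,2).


Gx = (21- 24+10)/3 = 7/3 = 2.3333
Gy = (18+12+2)/3 = 32/3 = 10.6667

G = (2.3333, 10.6667)


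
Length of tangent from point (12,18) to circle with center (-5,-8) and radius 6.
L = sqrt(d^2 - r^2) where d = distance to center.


d = sqrt((12+ 5)^2 + (18+ 8)^2) = sqrt(289+676) = 31.0644
L = sqrt(965.0000 - 36) = sqrt(929.0000) = 30.4795

30.4795


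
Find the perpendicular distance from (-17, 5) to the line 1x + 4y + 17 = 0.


|1*(-17) + 4*5 + 17| = |20| = 20
sqrt(1 + 16) = sqrt(17) = 4.1231
d = 20/sqrt(17) = 4.8507

4.8507


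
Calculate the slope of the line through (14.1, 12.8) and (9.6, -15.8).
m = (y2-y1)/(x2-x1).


dy = -15.8 - 12.8 = -28.6
dx = 9.6 - 14.1 = -4.5
m = -28.6/(-4.5) = 6.3556

m = 6.3556


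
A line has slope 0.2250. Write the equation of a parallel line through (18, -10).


Parallel lines have equal slopes.
m2 = 0.2250
b2 = -10 - 0.2250*18 = -14.0500

y = 0.2250x - 14.0500


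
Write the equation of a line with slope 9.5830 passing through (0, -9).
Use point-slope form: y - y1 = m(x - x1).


y + 9 = 9.5830(x - 0)
y = 9.5830x - 9 - 9.5830*0
y = 9.5830x - 9.0000

y = 9.5830x - 9.0000


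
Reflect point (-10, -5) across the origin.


Reflection rule for origin: (-x, -y)
(-10, -5) -> (10, 5)

(10, 5)


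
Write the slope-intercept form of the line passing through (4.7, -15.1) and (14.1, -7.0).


m = (8.1)/(9.4) = 0.8617
b = y1 - m*x1 = -15.1 - (8.1*4.7)/(9.4) = -15.1 - 4.0500 = -19.1500

y = 0.8617x - 19.1500


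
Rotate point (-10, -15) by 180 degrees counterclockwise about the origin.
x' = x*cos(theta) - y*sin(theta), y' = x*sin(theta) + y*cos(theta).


cos(180) = -1, sin(180) = 0
x' = -10*(-1) + 15*0 = 10
y' = -10*0 - 15*(-1) = 15

(10, 15)


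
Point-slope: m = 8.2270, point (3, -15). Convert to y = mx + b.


y + 15 = 8.2270(x - 3)
y = 8.2270x - 15 - 8.2270*3
y = 8.2270x - 39.6810

y = 8.2270x - 39.6810


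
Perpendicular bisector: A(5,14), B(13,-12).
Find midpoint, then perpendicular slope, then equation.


Midpoint = (9, 1)
Slope of AB = dy/dx = -26/8 = -3.2500
Perp slope = -dx/dy = 8/26 = 0.3077
b = My - (perp slope)*Mx = 1 + (8*9)/(-26) = 1 - 2.7692 = -1.7692

y = 0.3077x - 1.7692


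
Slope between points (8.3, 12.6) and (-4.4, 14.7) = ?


dy = 14.7 - 12.6 = 2.1
dx = -4.4 - 8.3 = -12.7
m = 2.1/(-12.7) = -0.1654

m = -0.1654


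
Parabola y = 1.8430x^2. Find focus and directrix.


a = 1.8430
1/(4a) = 0.1356
Focus = (0, 0.1356)
Directrix: y = -0.1356

Focus = (0, 0.1356), Directrix: y = -0.1356


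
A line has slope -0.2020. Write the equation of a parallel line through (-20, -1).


Parallel lines have equal slopes.
m2 = -0.2020
b2 = -1 + 0.2020*(-20) = -5.0400

y = -0.2020x - 5.0400


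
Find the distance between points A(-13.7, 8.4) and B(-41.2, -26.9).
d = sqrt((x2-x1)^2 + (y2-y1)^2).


dx = -41.2 + 13.7 = -27.5
dy = -26.9 - 8.4 = -35.3
d = sqrt(756.25 + 1246.09) = sqrt(2002.34) = 44.7475

44.7475


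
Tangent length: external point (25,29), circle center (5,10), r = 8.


d = sqrt((25-5)^2 + (29-10)^2) = sqrt(400+361) = 27.5862
L = sqrt(761.0000 - 64) = sqrt(697.0000) = 26.4008

26.4008


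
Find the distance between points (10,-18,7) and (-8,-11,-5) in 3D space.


dx=-18, dy=7, dz=-12
d = sqrt(324+49+144) = sqrt(517) = 22.7376

22.7376


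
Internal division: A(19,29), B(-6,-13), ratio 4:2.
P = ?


Px = (4*(-6) + 2*19)/6 = 14/6 = 2.3333
Py = (4*(-13) + 2*29)/6 = 6/6 = 1.0000

P = (2.3333, 1.0000)


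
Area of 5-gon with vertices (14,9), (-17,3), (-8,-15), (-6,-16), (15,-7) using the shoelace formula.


sum(xi*y_{i+1}) = 14*3 - 17*(-15) - 8*(-16) - 6*(-7) + 15*9 = 602
sum(yi*x_{i+1}) = 9*(-17) + 3*(-8) - 15*(-6) - 16*15 - 7*14 = -425
Area = |602 + 425|/2 = 1027/2 = 513.5000

513.5000 sq units


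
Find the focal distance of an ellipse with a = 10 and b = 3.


c^2 = 10^2 - 3^2 = 100 - 9 = 91
c = sqrt(91) = 9.5394

c = 9.5394


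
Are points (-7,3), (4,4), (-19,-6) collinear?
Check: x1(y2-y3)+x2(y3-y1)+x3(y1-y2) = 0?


-7*(4+ 6) + 4*(-6-3) - 19*(3-4)
= -70 - 36 + 19 = -87

No, not collinear (determinant = -87)


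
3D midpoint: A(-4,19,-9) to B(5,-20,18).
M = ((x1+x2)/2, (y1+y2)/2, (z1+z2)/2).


Mx = (-4+5)/2 = 0.5000
My = (19- 20)/2 = -0.5000
Mz = (-9+18)/2 = 4.5000

M = (0.5000, -0.5000, 4.5000)


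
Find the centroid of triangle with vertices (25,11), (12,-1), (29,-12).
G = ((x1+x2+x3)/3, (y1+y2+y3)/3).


Gx = (25+12+29)/3 = 66/3 = 22.0000
Gy = (11- 1- 12)/3 = -2/3 = -0.6667

G = (22.0000, -0.6667)


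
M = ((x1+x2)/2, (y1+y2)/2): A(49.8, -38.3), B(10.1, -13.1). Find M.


Mx = (49.8 + 10.1)/2 = 59.9/2 = 29.9500
My = (-38.3 - 13.1)/2 = -51.4/2 = -25.7000

(29.9500, -25.7000)


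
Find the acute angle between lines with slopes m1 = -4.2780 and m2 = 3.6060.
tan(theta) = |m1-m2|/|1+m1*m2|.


m1-m2 = -7.884
1+m1*m2 = -14.426468
tan(theta) = |-7.884/(-14.426468)| = 0.546496
theta = arctan(|-7.884/(-14.426468)|) = 28.6564 degrees (acute angle)

28.6564 degrees


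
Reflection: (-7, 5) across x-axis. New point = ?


Reflection rule for x-axis: (x, -y)
(-7, 5) -> (-7, -5)

(-7, -5)


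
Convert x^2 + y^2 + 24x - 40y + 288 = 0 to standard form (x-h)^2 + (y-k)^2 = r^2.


h = -D/2 = -24/2 = -12
k = -E/2 = 40/2 = 20
r^2 = h^2 + k^2 - F = 144 + 400 - 288 = 256
r = 16

Center (-12, 20), radius = 16


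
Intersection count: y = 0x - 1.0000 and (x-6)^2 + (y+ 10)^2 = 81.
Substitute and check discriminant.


Substitute y = 0x - 1.0000: (x-6)^2 + (0x- 1.0000+ 10)^2 = 81
Expand to Ax^2 + Bx + C = 0, where b-k = 9
A = 1+m^2 = 1
B = 2(m(b-k) - h) = 2(0*9 - 6) = -12
C = h^2 + (b-k)^2 - r^2 = 36 + 81 - 81 = 36
disc = B^2-4AC = 144.0000 - 144.0000 = 0
disc = 0

1 intersection point (tangent)


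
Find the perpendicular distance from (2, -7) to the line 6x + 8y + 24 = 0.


|6*2 + 8*(-7) + 24| = |-20| = 20
sqrt(36 + 64) = sqrt(100) = 10.0000
d = 20/sqrt(100) = 2.0000

2.0000


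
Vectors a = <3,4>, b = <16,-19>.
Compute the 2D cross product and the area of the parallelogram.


cross = 3*(-19) - 4*16 = -57 - 64 = -121
Parallelogram area = |-121| = 121

cross = -121, parallelogram area = 121


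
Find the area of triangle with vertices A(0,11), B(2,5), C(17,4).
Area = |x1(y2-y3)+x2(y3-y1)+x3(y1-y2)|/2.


0*(5-4) = 0
2*(4-11) = -14
17*(11-5) = 102
sum = 88
Area = |88|/2 = 44.0000

44.0000 sq units


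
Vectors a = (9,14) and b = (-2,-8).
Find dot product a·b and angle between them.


a·b = 9*(-2) + 14*(-8) = -18 - 112 = -130
|a| = sqrt(81+196) = 16.6433
|b| = sqrt(4+64) = 8.2462
cos(theta) = -130/(sqrt(277)*sqrt(68)) = -130/sqrt(18836) = -0.947216
theta = arccos(-130/sqrt(18836)) = 161.3010 degrees

a·b = -130, theta = 161.3010 deg


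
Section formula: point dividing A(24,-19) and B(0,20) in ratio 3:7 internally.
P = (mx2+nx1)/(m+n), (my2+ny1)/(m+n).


Px = (3*0 + 7*24)/10 = 168/10 = 16.8000
Py = (3*20 + 7*(-19))/10 = -73/10 = -7.3000

P = (16.8000, -7.3000)


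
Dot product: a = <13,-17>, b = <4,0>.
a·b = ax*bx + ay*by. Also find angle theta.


a·b = 13*4 - 17*0 = 52 + 0 = 52
|a| = sqrt(169+289) = 21.4009
|b| = sqrt(16+0) = 4.0000
cos(theta) = 52/(sqrt(458)*sqrt(16)) = 52/sqrt(7328) = 0.607450
theta = arccos(52/sqrt(7328)) = 52.5946 degrees

a·b = 52, theta = 52.5946 deg


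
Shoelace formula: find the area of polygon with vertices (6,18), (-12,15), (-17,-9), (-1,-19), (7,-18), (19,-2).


sum(xi*y_{i+1}) = 6*15 - 12*(-9) - 17*(-19) - 1*(-18) + 7*(-2) + 19*18 = 867
sum(yi*x_{i+1}) = 18*(-12) + 15*(-17) - 9*(-1) - 19*7 - 18*19 - 2*6 = -949
Area = |867 + 949|/2 = 1816/2 = 908.0000

908.0000 sq units


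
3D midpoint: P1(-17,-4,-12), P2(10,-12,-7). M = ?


Mx = (-17+10)/2 = -3.5000
My = (-4- 12)/2 = -8.0000
Mz = (-12- 7)/2 = -9.5000

M = (-3.5000, -8.0000, -9.5000)


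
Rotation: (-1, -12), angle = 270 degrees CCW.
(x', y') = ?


cos(270) = 0, sin(270) = -1
x' = -1*0 + 12*(-1) = -12
y' = -1*(-1) - 12*0 = 1

(-12, 1)


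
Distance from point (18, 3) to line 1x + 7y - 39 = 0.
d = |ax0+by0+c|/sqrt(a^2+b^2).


|1*18 + 7*3 - 39| = |0| = 0
sqrt(1 + 49) = sqrt(50) = 7.0711
d = 0/sqrt(50) = 0

0


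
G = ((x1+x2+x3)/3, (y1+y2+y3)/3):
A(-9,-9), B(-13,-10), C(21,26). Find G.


Gx = (-9- 13+21)/3 = -1/3 = -0.3333
Gy = (-9- 10+26)/3 = 7/3 = 2.3333

G = (-0.3333, 2.3333)


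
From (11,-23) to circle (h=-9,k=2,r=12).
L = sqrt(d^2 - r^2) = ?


d = sqrt((11+ 9)^2 + (-23-2)^2) = sqrt(400+625) = 32.0156
L = sqrt(1025.0000 - 144) = sqrt(881.0000) = 29.6816

29.6816


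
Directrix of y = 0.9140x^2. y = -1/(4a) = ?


a = 0.9140
1/(4a) = 0.2735
directrix: y = -0.2735 = -0.2735

y = -0.2735


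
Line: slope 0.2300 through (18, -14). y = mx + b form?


y + 14 = 0.2300(x - 18)
y = 0.2300x - 14 - 0.2300*18
y = 0.2300x - 18.1400

y = 0.2300x - 18.1400


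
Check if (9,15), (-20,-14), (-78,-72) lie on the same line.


9*(-14+ 72) - 20*(-72-15) - 78*(15+ 14)
= 522 + 1740 - 2262 = 0

Yes, collinear (determinant = 0)


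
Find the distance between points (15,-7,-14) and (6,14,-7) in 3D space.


dx=-9, dy=21, dz=7
d = sqrt(81+441+49) = sqrt(571) = 23.8956

23.8956


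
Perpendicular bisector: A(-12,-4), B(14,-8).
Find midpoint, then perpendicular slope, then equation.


Midpoint = (1, -6)
Slope of AB = dy/dx = -4/26 = -0.1538
Perp slope = -dx/dy = 26/4 = 6.5000
b = My - (perp slope)*Mx = -6 + (26*1)/(-4) = -6 - 6.5000 = -12.5000

y = 6.5000x - 12.5000


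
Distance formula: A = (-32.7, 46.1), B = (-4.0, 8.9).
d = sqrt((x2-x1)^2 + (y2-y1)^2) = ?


dx = -4.0 + 32.7 = 28.7
dy = 8.9 - 46.1 = -37.2
d = sqrt(823.69 + 1383.84) = sqrt(2207.53) = 46.9844

46.9844


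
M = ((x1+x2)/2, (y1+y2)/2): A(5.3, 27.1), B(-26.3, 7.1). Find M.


Mx = (5.3 - 26.3)/2 = -21.0/2 = -10.5000
My = (27.1 + 7.1)/2 = 34.2/2 = 17.1000

(-10.5000, 17.1000)


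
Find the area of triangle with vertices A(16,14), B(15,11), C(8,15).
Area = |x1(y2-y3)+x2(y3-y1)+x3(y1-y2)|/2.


16*(11-15) = -64
15*(15-14) = 15
8*(14-11) = 24
sum = -25
Area = |-25|/2 = 12.5000

12.5000 sq units


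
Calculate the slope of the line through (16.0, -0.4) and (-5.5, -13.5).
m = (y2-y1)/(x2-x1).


dy = -13.5 + 0.4 = -13.1
dx = -5.5 - 16.0 = -21.5
m = -13.1/(-21.5) = 0.6093

m = 0.6093


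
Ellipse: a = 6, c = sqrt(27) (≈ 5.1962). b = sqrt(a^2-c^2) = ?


b^2 = 6^2 - (sqrt(27))^2 = 36 - 27 = 9
b = sqrt(9) = 3

b = 3


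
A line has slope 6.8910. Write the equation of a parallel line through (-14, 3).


Parallel lines have equal slopes.
m2 = 6.8910
b2 = 3 - 6.8910*(-14) = 99.4740

y = 6.8910x + 99.4740


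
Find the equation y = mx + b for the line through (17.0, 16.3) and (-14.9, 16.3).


m = (0.0)/(-31.9) = 0
b = y1 - m*x1 = 16.3 - (0.0*17.0)/(-31.9) = 16.3 - 0 = 16.3000

y = 0x + 16.3000


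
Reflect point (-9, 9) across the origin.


Reflection rule for origin: (-x, -y)
(-9, 9) -> (9, -9)

(9, -9)


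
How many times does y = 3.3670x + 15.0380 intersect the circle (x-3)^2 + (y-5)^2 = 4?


Substitute y = 3.3670x + 15.0380: (x-3)^2 + (3.3670x+15.0380-5)^2 = 4
Expand to Ax^2 + Bx + C = 0, where b-k = 10.038
A = 1+m^2 = 12.336689
B = 2(m(b-k) - h) = 2(3.3670*10.038 - 3) = 61.595892
C = h^2 + (b-k)^2 - r^2 = 9 + 100.761444 - 4 = 105.761444
disc = B^2-4AC = 3794.0539 - 5218.9842 = -1424.9303
disc < 0

0 intersection points


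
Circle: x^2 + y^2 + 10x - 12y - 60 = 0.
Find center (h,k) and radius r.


h = -D/2 = -10/2 = -5
k = -E/2 = 12/2 = 6
r^2 = h^2 + k^2 - F = 25 + 36 + 60 = 121
r = 11

Center (-5, 6), radius = 11


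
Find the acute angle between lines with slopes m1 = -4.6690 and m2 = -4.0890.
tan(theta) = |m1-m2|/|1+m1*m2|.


m1-m2 = -0.58
1+m1*m2 = 20.091541
tan(theta) = |-0.58/20.091541| = 0.028868
theta = arctan(|-0.58/20.091541|) = 1.6535 degrees (acute angle)

1.6535 degrees


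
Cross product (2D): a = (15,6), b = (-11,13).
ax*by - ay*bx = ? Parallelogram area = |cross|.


cross = 15*13 - 6*(-11) = 195 + 66 = 261
Parallelogram area = |261| = 261

cross = 261, parallelogram area = 261


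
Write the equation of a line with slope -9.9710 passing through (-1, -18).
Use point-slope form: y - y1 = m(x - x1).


y + 18 = -9.9710(x + 1)
y = -9.9710x - 18 + 9.9710*(-1)
y = -9.9710x - 27.9710

y = -9.9710x - 27.9710


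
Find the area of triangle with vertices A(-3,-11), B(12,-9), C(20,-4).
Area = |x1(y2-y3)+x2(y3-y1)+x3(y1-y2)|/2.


-3*(-9+ 4) = 15
12*(-4+ 11) = 84
20*(-11+ 9) = -40
sum = 59
Area = |59|/2 = 29.5000

29.5000 sq units


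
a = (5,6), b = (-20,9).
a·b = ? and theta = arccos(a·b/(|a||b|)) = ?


a·b = 5*(-20) + 6*9 = -100 + 54 = -46
|a| = sqrt(25+36) = 7.8102
|b| = sqrt(400+81) = 21.9317
cos(theta) = -46/(sqrt(61)*sqrt(481)) = -46/sqrt(29341) = -0.268547
theta = arccos(-46/sqrt(29341)) = 105.5778 degrees

a·b = -46, theta = 105.5778 deg


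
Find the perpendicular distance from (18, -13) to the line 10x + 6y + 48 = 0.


|10*18 + 6*(-13) + 48| = |150| = 150
sqrt(100 + 36) = sqrt(136) = 11.6619
d = 150/sqrt(136) = 12.8624

12.8624


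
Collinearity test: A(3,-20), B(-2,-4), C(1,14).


3*(-4-14) - 2*(14+ 20) + 1*(-20+ 4)
= -54 - 68 - 16 = -138

No, not collinear (determinant = -138)


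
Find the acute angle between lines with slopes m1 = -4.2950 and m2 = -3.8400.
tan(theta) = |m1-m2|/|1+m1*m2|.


m1-m2 = -0.455
1+m1*m2 = 17.4928
tan(theta) = |-0.455/17.4928| = 0.026011
theta = arctan(|-0.455/17.4928|) = 1.4900 degrees (acute angle)

1.4900 degrees


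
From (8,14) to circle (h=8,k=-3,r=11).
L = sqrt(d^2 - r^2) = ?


d = sqrt((8-8)^2 + (14+ 3)^2) = sqrt(0+289) = 17.0000
L = sqrt(289.0000 - 121) = sqrt(168.0000) = 12.9615

12.9615


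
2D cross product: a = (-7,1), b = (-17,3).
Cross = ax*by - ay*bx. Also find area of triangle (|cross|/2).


cross = -7*3 - 1*(-17) = -21 + 17 = -4
Triangle area = |-4|/2 = 4/2 = 2.0000

cross = -4, triangle area = 2.0000


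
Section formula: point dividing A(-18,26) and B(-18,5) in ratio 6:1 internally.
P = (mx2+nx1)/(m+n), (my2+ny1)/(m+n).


Px = (6*(-18) + 1*(-18))/7 = -126/7 = -18.0000
Py = (6*5 + 1*26)/7 = 56/7 = 8.0000

P = (-18.0000, 8.0000)


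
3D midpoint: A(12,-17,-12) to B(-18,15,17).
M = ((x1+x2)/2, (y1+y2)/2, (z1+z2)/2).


Mx = (12- 18)/2 = -3.0000
My = (-17+15)/2 = -1.0000
Mz = (-12+17)/2 = 2.5000

M = (-3.0000, -1.0000, 2.5000)


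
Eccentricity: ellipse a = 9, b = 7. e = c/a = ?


c = sqrt(81-49) = sqrt(32) = 5.6569
e = c/a = sqrt(32)/9 = 0.6285

e = 0.6285


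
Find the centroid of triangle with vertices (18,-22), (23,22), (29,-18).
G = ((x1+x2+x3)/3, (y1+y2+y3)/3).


Gx = (18+23+29)/3 = 70/3 = 23.3333
Gy = (-22+22- 18)/3 = -18/3 = -6.0000

G = (23.3333, -6.0000)


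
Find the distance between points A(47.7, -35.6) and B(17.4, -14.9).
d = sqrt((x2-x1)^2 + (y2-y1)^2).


dx = 17.4 - 47.7 = -30.3
dy = -14.9 + 35.6 = 20.7
d = sqrt(918.09 + 428.49) = sqrt(1346.58) = 36.6958

36.6958


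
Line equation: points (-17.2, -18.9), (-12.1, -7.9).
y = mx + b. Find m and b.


m = (11)/(5.1) = 2.1569
b = y1 - m*x1 = -18.9 - (11*(-17.2))/(5.1) = -18.9 + 37.0980 = 18.1980

y = 2.1569x + 18.1980


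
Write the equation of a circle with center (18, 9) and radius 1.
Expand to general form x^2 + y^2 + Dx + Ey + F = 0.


(x-18)^2 + (y-9)^2 = 1^2
D = -2h = -36, E = -2k = -18
F = h^2+k^2-r^2 = 324+81-1 = 404

x^2 + y^2 - 36x - 18y + 404 = 0


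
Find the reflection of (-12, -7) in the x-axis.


Reflection rule for x-axis: (x, -y)
(-12, -7) -> (-12, 7)

(-12, 7)


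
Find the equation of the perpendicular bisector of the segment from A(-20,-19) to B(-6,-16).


Midpoint = (-13, -17.5)
Slope of AB = dy/dx = 3/14 = 0.2143
Perp slope = -dx/dy = -14/3 = -4.6667
b = My - (perp slope)*Mx = -17.5 + (14*(-13))/3 = -17.5 - 60.6667 = -78.1667

y = -4.6667x - 78.1667


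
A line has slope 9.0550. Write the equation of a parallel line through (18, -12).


Parallel lines have equal slopes.
m2 = 9.0550
b2 = -12 - 9.0550*18 = -174.9900

y = 9.0550x - 174.9900


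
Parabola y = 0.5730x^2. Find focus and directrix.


a = 0.5730
1/(4a) = 0.4363
Focus = (0, 0.4363)
Directrix: y = -0.4363

Focus = (0, 0.4363), Directrix: y = -0.4363


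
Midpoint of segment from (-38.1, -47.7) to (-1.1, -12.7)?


Mx = (-38.1 - 1.1)/2 = -39.2/2 = -19.6000
My = (-47.7 - 12.7)/2 = -60.4/2 = -30.2000

(-19.6000, -30.2000)


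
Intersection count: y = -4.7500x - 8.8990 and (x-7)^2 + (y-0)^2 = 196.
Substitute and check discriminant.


Substitute y = -4.7500x - 8.8990: (x-7)^2 + (-4.7500x- 8.8990-0)^2 = 196
Expand to Ax^2 + Bx + C = 0, where b-k = -8.899
A = 1+m^2 = 23.5625
B = 2(m(b-k) - h) = 2(-4.7500*(-8.899) - 7) = 70.5405
C = h^2 + (b-k)^2 - r^2 = 49 + 79.192201 - 196 = -67.807799
disc = B^2-4AC = 4975.9621 + 6390.8851 = 11366.8472
disc > 0

2 intersection points


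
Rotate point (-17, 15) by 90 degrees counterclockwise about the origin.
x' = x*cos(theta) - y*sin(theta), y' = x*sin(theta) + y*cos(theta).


cos(90) = 0, sin(90) = 1
x' = -17*0 - 15*1 = -15
y' = -17*1 + 15*0 = -17

(-15, -17)


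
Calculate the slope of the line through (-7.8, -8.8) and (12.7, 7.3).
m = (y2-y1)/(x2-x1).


dy = 7.3 + 8.8 = 16.1
dx = 12.7 + 7.8 = 20.5
m = 16.1/20.5 = 0.7854

m = 0.7854


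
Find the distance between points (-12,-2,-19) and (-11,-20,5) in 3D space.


dx=1, dy=-18, dz=24
d = sqrt(1+324+576) = sqrt(901) = 30.0167

30.0167


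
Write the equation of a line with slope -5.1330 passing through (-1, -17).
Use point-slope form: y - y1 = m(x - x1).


y + 17 = -5.1330(x + 1)
y = -5.1330x - 17 + 5.1330*(-1)
y = -5.1330x - 22.1330

y = -5.1330x - 22.1330


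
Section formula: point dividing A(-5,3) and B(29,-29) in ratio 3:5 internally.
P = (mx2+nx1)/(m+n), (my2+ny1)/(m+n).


Px = (3*29 + 5*(-5))/8 = 62/8 = 7.7500
Py = (3*(-29) + 5*3)/8 = -72/8 = -9.0000

P = (7.7500, -9.0000)


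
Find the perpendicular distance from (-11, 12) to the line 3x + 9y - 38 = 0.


|3*(-11) + 9*12 - 38| = |37| = 37
sqrt(9 + 81) = sqrt(90) = 9.4868
d = 37/sqrt(90) = 3.9001

3.9001


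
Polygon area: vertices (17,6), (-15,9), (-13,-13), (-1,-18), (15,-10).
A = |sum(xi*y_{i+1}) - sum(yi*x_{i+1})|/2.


sum(xi*y_{i+1}) = 17*9 - 15*(-13) - 13*(-18) - 1*(-10) + 15*6 = 682
sum(yi*x_{i+1}) = 6*(-15) + 9*(-13) - 13*(-1) - 18*15 - 10*17 = -634
Area = |682 + 634|/2 = 1316/2 = 658.0000

658.0000 sq units


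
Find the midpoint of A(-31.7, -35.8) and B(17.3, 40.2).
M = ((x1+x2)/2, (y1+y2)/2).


Mx = (-31.7 + 17.3)/2 = -14.4/2 = -7.2000
My = (-35.8 + 40.2)/2 = 4.4/2 = 2.2000

(-7.2000, 2.2000)


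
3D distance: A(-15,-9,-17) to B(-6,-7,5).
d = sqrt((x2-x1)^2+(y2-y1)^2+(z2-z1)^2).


dx=9, dy=2, dz=22
d = sqrt(81+4+484) = sqrt(569) = 23.8537

23.8537


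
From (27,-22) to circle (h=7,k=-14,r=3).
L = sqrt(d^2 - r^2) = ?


d = sqrt((27-7)^2 + (-22+ 14)^2) = sqrt(400+64) = 21.5407
L = sqrt(464.0000 - 9) = sqrt(455.0000) = 21.3307

21.3307


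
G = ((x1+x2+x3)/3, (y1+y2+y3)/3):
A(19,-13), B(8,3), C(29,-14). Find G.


Gx = (19+8+29)/3 = 56/3 = 18.6667
Gy = (-13+3- 14)/3 = -24/3 = -8.0000

G = (18.6667, -8.0000)


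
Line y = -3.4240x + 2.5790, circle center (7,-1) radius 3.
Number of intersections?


Substitute y = -3.4240x + 2.5790: (x-7)^2 + (-3.4240x+2.5790+ 1)^2 = 9
Expand to Ax^2 + Bx + C = 0, where b-k = 3.579
A = 1+m^2 = 12.723776
B = 2(m(b-k) - h) = 2(-3.4240*3.579 - 7) = -38.508992
C = h^2 + (b-k)^2 - r^2 = 49 + 12.809241 - 9 = 52.809241
disc = B^2-4AC = 1482.9425 - 2687.7318 = -1204.7893
disc < 0

0 intersection points


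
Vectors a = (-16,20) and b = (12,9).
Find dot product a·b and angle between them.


a·b = -16*12 + 20*9 = -192 + 180 = -12
|a| = sqrt(256+400) = 25.6125
|b| = sqrt(144+81) = 15.0000
cos(theta) = -12/(sqrt(656)*sqrt(225)) = -12/sqrt(147600) = -0.031235
theta = arccos(-12/sqrt(147600)) = 91.7899 degrees

a·b = -12, theta = 91.7899 deg


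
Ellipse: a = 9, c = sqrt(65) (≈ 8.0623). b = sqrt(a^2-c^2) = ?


b^2 = 9^2 - (sqrt(65))^2 = 81 - 65 = 16
b = sqrt(16) = 4

b = 4


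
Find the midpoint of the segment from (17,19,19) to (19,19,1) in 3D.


Mx = (17+19)/2 = 18.0000
My = (19+19)/2 = 19.0000
Mz = (19+1)/2 = 10.0000

M = (18.0000, 19.0000, 10.0000)


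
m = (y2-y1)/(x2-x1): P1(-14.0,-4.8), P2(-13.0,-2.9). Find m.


dy = -2.9 + 4.8 = 1.9
dx = -13.0 + 14.0 = 1.0
m = 1.9/1.0 = 1.9000

m = 1.9000


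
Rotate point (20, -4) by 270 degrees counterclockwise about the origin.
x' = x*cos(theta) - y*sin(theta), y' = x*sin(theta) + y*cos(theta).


cos(270) = 0, sin(270) = -1
x' = 20*0 + 4*(-1) = -4
y' = 20*(-1) - 4*0 = -20

(-4, -20)


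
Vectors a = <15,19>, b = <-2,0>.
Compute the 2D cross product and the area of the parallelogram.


cross = 15*0 - 19*(-2) = 0 + 38 = 38
Parallelogram area = |38| = 38

cross = 38, parallelogram area = 38


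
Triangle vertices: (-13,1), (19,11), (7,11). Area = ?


-13*(11-11) = 0
19*(11-1) = 190
7*(1-11) = -70
sum = 120
Area = |120|/2 = 60.0000

60.0000 sq units


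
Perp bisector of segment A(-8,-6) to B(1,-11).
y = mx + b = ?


Midpoint = (-3.5, -8.5)
Slope of AB = dy/dx = -5/9 = -0.5556
Perp slope = -dx/dy = 9/5 = 1.8000
b = My - (perp slope)*Mx = -8.5 + (9*(-3.5))/(-5) = -8.5 + 6.3000 = -2.2000

y = 1.8000x - 2.2000


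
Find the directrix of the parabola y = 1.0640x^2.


a = 1.0640
1/(4a) = 0.2350
directrix: y = -0.2350 = -0.2350

y = -0.2350


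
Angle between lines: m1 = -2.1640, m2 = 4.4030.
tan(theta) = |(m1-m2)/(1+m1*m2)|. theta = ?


m1-m2 = -6.567
1+m1*m2 = -8.528092
tan(theta) = |-6.567/(-8.528092)| = 0.770043
theta = arctan(|-6.567/(-8.528092)|) = 37.5978 degrees (acute angle)

37.5978 degrees


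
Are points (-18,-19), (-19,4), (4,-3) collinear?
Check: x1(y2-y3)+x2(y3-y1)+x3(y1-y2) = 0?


-18*(4+ 3) - 19*(-3+ 19) + 4*(-19-4)
= -126 - 304 - 92 = -522

No, not collinear (determinant = -522)


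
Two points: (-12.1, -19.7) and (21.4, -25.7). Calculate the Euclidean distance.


dx = 21.4 + 12.1 = 33.5
dy = -25.7 + 19.7 = -6.0
d = sqrt(1122.25 + 36.0) = sqrt(1158.25) = 34.0331

34.0331


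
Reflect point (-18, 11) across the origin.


Reflection rule for origin: (-x, -y)
(-18, 11) -> (18, -11)

(18, -11)


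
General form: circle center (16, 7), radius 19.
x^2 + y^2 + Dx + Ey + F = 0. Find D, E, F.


(x-16)^2 + (y-7)^2 = 19^2
D = -2h = -32, E = -2k = -14
F = h^2+k^2-r^2 = 256+49-361 = -56

D = -32, E = -14, F = -56


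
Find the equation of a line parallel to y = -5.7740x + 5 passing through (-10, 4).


Parallel lines have equal slopes.
m2 = -5.7740
b2 = 4 + 5.7740*(-10) = -53.7400

y = -5.7740x - 53.7400


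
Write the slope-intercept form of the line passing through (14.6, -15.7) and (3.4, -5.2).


m = (10.5)/(-11.2) = -0.9375
b = y1 - m*x1 = -15.7 - (10.5*14.6)/(-11.2) = -15.7 + 13.6875 = -2.0125

y = -0.9375x - 2.0125


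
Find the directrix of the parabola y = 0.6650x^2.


a = 0.6650
1/(4a) = 0.3759
directrix: y = -0.3759 = -0.3759

y = -0.3759


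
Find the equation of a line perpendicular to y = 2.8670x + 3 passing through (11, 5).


Perpendicular slope = -1/m1 = -1/2.8670 = -0.3488
b2 = y0 - m2*x0 = 5 + 11/2.8670 = 5 + 3.8368 = 8.8368

y = -0.3488x + 8.8368


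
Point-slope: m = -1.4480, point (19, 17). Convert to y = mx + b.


y - 17 = -1.4480(x - 19)
y = -1.4480x + 17 + 1.4480*19
y = -1.4480x + 44.5120

y = -1.4480x + 44.5120


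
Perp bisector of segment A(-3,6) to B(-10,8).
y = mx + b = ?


Midpoint = (-6.5, 7)
Slope of AB = dy/dx = 2/(-7) = -0.2857
Perp slope = -dx/dy = 7/2 = 3.5000
b = My - (perp slope)*Mx = 7 + (-7*(-6.5))/2 = 7 + 22.7500 = 29.7500

y = 3.5000x + 29.7500


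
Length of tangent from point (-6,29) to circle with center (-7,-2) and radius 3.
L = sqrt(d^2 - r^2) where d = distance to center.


d = sqrt((-6+ 7)^2 + (29+ 2)^2) = sqrt(1+961) = 31.0161
L = sqrt(962.0000 - 9) = sqrt(953.0000) = 30.8707

30.8707


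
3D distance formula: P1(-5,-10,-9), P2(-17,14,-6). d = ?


dx=-12, dy=24, dz=3
d = sqrt(144+576+9) = sqrt(729) = 27.0000

27.0000


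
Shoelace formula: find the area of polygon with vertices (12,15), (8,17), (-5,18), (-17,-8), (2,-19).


sum(xi*y_{i+1}) = 12*17 + 8*18 - 5*(-8) - 17*(-19) + 2*15 = 741
sum(yi*x_{i+1}) = 15*8 + 17*(-5) + 18*(-17) - 8*2 - 19*12 = -515
Area = |741 + 515|/2 = 1256/2 = 628.0000

628.0000 sq units


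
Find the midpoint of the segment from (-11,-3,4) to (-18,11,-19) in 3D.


Mx = (-11- 18)/2 = -14.5000
My = (-3+11)/2 = 4.0000
Mz = (4- 19)/2 = -7.5000

M = (-14.5000, 4.0000, -7.5000)


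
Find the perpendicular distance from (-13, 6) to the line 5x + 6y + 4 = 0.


|5*(-13) + 6*6 + 4| = |-25| = 25
sqrt(25 + 36) = sqrt(61) = 7.8102
d = 25/sqrt(61) = 3.2009

3.2009


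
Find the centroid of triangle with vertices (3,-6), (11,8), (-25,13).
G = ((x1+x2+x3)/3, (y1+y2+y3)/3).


Gx = (3+11- 25)/3 = -11/3 = -3.6667
Gy = (-6+8+13)/3 = 15/3 = 5.0000

G = (-3.6667, 5.0000)


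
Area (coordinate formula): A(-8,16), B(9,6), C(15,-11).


-8*(6+ 11) = -136
9*(-11-16) = -243
15*(16-6) = 150
sum = -229
Area = |-229|/2 = 114.5000

114.5000 sq units


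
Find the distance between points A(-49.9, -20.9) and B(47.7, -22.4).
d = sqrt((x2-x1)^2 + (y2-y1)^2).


dx = 47.7 + 49.9 = 97.6
dy = -22.4 + 20.9 = -1.5
d = sqrt(9525.76 + 2.25) = sqrt(9528.01) = 97.6115

97.6115


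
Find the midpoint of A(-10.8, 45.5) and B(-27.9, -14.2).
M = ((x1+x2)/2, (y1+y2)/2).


Mx = (-10.8 - 27.9)/2 = -38.7/2 = -19.3500
My = (45.5 - 14.2)/2 = 31.3/2 = 15.6500

(-19.3500, 15.6500)


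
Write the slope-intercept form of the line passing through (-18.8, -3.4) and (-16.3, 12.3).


m = (15.7)/(2.5) = 6.2800
b = y1 - m*x1 = -3.4 - (15.7*(-18.8))/(2.5) = -3.4 + 118.0640 = 114.6640

y = 6.2800x + 114.6640


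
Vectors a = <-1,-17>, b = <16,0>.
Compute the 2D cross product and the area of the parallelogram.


cross = -1*0 + 17*16 = 0 + 272 = 272
Parallelogram area = |272| = 272

cross = 272, parallelogram area = 272


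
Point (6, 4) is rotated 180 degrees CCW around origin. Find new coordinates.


cos(180) = -1, sin(180) = 0
x' = 6*(-1) - 4*0 = -6
y' = 6*0 + 4*(-1) = -4

(-6, -4)


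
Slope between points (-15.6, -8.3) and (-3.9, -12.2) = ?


dy = -12.2 + 8.3 = -3.9
dx = -3.9 + 15.6 = 11.7
m = -3.9/11.7 = -0.3333

m = -0.3333


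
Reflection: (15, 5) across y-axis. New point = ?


Reflection rule for y-axis: (-x, y)
(15, 5) -> (-15, 5)

(-15, 5)


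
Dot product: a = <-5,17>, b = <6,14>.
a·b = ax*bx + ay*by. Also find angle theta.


a·b = -5*6 + 17*14 = -30 + 238 = 208
|a| = sqrt(25+289) = 17.7200
|b| = sqrt(36+196) = 15.2315
cos(theta) = 208/(sqrt(314)*sqrt(232)) = 208/sqrt(72848) = 0.770645
theta = arccos(208/sqrt(72848)) = 39.5881 degrees

a·b = 208, theta = 39.5881 deg


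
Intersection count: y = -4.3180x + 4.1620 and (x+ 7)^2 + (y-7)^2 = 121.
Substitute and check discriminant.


Substitute y = -4.3180x + 4.1620: (x+ 7)^2 + (-4.3180x+4.1620-7)^2 = 121
Expand to Ax^2 + Bx + C = 0, where b-k = -2.838
A = 1+m^2 = 19.645124
B = 2(m(b-k) - h) = 2(-4.3180*(-2.838) + 7) = 38.508968
C = h^2 + (b-k)^2 - r^2 = 49 + 8.054244 - 121 = -63.945756
disc = B^2-4AC = 1482.9406 + 5024.8892 = 6507.8298
disc > 0

2 intersection points


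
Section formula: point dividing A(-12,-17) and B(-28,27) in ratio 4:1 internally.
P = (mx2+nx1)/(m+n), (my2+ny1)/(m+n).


Px = (4*(-28) + 1*(-12))/5 = -124/5 = -24.8000
Py = (4*27 + 1*(-17))/5 = 91/5 = 18.2000

P = (-24.8000, 18.2000)


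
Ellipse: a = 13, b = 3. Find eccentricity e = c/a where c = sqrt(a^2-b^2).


c = sqrt(169-9) = sqrt(160) = 12.6491
e = c/a = sqrt(160)/13 = 0.9730

e = 0.9730


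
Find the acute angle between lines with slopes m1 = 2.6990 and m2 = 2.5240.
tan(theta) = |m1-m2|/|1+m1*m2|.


m1-m2 = 0.175
1+m1*m2 = 7.812276
tan(theta) = |0.175/7.812276| = 0.022401
theta = arctan(|0.175/7.812276|) = 1.2832 degrees (acute angle)

1.2832 degrees


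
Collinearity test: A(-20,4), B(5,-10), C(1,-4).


-20*(-10+ 4) + 5*(-4-4) + 1*(4+ 10)
= 120 - 40 + 14 = 94

No, not collinear (determinant = 94)


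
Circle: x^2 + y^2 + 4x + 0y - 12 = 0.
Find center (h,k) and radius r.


h = -D/2 = -4/2 = -2
k = -E/2 = 0/2 = 0
r^2 = h^2 + k^2 - F = 4 + 0 + 12 = 16
r = 4

Center (-2, 0), radius = 4


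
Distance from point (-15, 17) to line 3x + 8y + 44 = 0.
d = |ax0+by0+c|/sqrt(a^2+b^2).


|3*(-15) + 8*17 + 44| = |135| = 135
sqrt(9 + 64) = sqrt(73) = 8.5440
d = 135/sqrt(73) = 15.8006

15.8006


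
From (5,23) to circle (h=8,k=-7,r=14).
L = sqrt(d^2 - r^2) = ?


d = sqrt((5-8)^2 + (23+ 7)^2) = sqrt(9+900) = 30.1496
L = sqrt(909.0000 - 196) = sqrt(713.0000) = 26.7021

26.7021


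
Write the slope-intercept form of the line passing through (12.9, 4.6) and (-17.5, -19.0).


m = (-23.6)/(-30.4) = 0.7763
b = y1 - m*x1 = 4.6 - (-23.6*12.9)/(-30.4) = 4.6 - 10.0145 = -5.4145

y = 0.7763x - 5.4145


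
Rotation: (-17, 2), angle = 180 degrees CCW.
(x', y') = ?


cos(180) = -1, sin(180) = 0
x' = -17*(-1) - 2*0 = 17
y' = -17*0 + 2*(-1) = -2

(17, -2)


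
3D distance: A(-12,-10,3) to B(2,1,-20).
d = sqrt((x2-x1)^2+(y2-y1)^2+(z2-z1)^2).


dx=14, dy=11, dz=-23
d = sqrt(196+121+529) = sqrt(846) = 29.0861

29.0861


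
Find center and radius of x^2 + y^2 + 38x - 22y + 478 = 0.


h = -D/2 = -38/2 = -19
k = -E/2 = 22/2 = 11
r^2 = h^2 + k^2 - F = 361 + 121 - 478 = 4
r = 2

Center (-19, 11), radius = 2


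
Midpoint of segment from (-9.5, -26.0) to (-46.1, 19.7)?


Mx = (-9.5 - 46.1)/2 = -55.6/2 = -27.8000
My = (-26.0 + 19.7)/2 = -6.3/2 = -3.1500

(-27.8000, -3.1500)


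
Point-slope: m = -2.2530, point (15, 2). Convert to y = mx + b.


y - 2 = -2.2530(x - 15)
y = -2.2530x + 2 + 2.2530*15
y = -2.2530x + 35.7950

y = -2.2530x + 35.7950


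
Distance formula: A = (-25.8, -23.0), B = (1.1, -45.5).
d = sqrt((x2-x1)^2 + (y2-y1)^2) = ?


dx = 1.1 + 25.8 = 26.9
dy = -45.5 + 23.0 = -22.5
d = sqrt(723.61 + 506.25) = sqrt(1229.86) = 35.0694

35.0694


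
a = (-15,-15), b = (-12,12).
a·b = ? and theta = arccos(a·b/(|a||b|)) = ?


a·b = -15*(-12) - 15*12 = 180 - 180 = 0
|a| = sqrt(225+225) = 21.2132
|b| = sqrt(144+144) = 16.9706
cos(theta) = 0/(sqrt(450)*sqrt(288)) = 0/sqrt(129600) = 0
theta = arccos(0/sqrt(129600)) = 90.0000 degrees

a·b = 0, theta = 90.0000 deg


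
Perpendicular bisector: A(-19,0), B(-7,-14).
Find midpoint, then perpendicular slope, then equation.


Midpoint = (-13, -7)
Slope of AB = dy/dx = -14/12 = -1.1667
Perp slope = -dx/dy = 12/14 = 0.8571
b = My - (perp slope)*Mx = -7 + (12*(-13))/(-14) = -7 + 11.1429 = 4.1429

y = 0.8571x + 4.1429


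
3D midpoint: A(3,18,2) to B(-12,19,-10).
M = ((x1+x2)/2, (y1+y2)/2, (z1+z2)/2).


Mx = (3- 12)/2 = -4.5000
My = (18+19)/2 = 18.5000
Mz = (2- 10)/2 = -4.0000

M = (-4.5000, 18.5000, -4.0000)


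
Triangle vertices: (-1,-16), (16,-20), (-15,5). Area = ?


-1*(-20-5) = 25
16*(5+ 16) = 336
-15*(-16+ 20) = -60
sum = 301
Area = |301|/2 = 150.5000

150.5000 sq units


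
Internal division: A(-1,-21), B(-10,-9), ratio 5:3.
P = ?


Px = (5*(-10) + 3*(-1))/8 = -53/8 = -6.6250
Py = (5*(-9) + 3*(-21))/8 = -108/8 = -13.5000

P = (-6.6250, -13.5000)


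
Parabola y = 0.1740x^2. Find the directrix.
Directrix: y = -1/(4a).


a = 0.1740
1/(4a) = 1.4368
directrix: y = -1.4368 = -1.4368

y = -1.4368


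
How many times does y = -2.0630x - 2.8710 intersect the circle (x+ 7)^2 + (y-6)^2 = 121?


Substitute y = -2.0630x - 2.8710: (x+ 7)^2 + (-2.0630x- 2.8710-6)^2 = 121
Expand to Ax^2 + Bx + C = 0, where b-k = -8.871
A = 1+m^2 = 5.255969
B = 2(m(b-k) - h) = 2(-2.0630*(-8.871) + 7) = 50.601746
C = h^2 + (b-k)^2 - r^2 = 49 + 78.694641 - 121 = 6.694641
disc = B^2-4AC = 2560.5367 - 140.7473 = 2419.7894
disc > 0

2 intersection points


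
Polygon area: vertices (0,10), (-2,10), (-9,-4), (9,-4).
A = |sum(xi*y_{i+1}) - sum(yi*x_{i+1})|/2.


sum(xi*y_{i+1}) = 0*10 - 2*(-4) - 9*(-4) + 9*10 = 134
sum(yi*x_{i+1}) = 10*(-2) + 10*(-9) - 4*9 - 4*0 = -146
Area = |134 + 146|/2 = 280/2 = 140.0000

140.0000 sq units


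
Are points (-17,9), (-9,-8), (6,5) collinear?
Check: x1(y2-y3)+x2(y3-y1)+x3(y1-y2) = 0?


-17*(-8-5) - 9*(5-9) + 6*(9+ 8)
= 221 + 36 + 102 = 359

No, not collinear (determinant = 359)


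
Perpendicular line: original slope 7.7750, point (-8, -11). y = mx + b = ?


Perpendicular slope = -1/m1 = -1/7.7750 = -0.1286
b2 = y0 - m2*x0 = -11 - 8/7.7750 = -11 - 1.0289 = -12.0289

y = -0.1286x - 12.0289


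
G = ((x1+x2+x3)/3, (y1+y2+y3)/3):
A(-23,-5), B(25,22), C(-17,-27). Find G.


Gx = (-23+25- 17)/3 = -15/3 = -5.0000
Gy = (-5+22- 27)/3 = -10/3 = -3.3333

G = (-5.0000, -3.3333)


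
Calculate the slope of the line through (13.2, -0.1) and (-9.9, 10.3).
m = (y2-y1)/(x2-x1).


dy = 10.3 + 0.1 = 10.4
dx = -9.9 - 13.2 = -23.1
m = 10.4/(-23.1) = -0.4502

m = -0.4502


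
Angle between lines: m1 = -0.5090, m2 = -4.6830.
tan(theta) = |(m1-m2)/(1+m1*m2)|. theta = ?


m1-m2 = 4.174
1+m1*m2 = 3.383647
tan(theta) = |4.174/3.383647| = 1.233580
theta = arctan(|4.174/3.383647|) = 50.9701 degrees (acute angle)

50.9701 degrees


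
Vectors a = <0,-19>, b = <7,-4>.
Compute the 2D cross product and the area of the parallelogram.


cross = 0*(-4) + 19*7 = 0 + 133 = 133
Parallelogram area = |133| = 133

cross = 133, parallelogram area = 133


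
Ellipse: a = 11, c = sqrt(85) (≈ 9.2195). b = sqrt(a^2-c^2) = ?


b^2 = 11^2 - (sqrt(85))^2 = 121 - 85 = 36
b = sqrt(36) = 6

b = 6


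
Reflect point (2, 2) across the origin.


Reflection rule for origin: (-x, -y)
(2, 2) -> (-2, -2)

(-2, -2)


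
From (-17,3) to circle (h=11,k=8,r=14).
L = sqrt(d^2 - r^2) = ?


d = sqrt((-17-11)^2 + (3-8)^2) = sqrt(784+25) = 28.4429
L = sqrt(809.0000 - 196) = sqrt(613.0000) = 24.7588

24.7588


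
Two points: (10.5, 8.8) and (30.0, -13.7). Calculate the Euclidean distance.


dx = 30.0 - 10.5 = 19.5
dy = -13.7 - 8.8 = -22.5
d = sqrt(380.25 + 506.25) = sqrt(886.5) = 29.7741

29.7741


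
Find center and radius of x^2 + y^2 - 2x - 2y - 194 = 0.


h = -D/2 = 2/2 = 1
k = -E/2 = 2/2 = 1
r^2 = h^2 + k^2 - F = 1 + 1 + 194 = 196
r = 14

Center (1, 1), radius = 14


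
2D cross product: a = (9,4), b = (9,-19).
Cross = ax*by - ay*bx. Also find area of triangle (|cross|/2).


cross = 9*(-19) - 4*9 = -171 - 36 = -207
Triangle area = |-207|/2 = 207/2 = 103.5000

cross = -207, triangle area = 103.5000


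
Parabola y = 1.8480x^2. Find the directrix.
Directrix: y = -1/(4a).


a = 1.8480
1/(4a) = 0.1353
directrix: y = -0.1353 = -0.1353

y = -0.1353


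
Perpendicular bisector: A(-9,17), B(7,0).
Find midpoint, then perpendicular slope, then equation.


Midpoint = (-1, 8.5)
Slope of AB = dy/dx = -17/16 = -1.0625
Perp slope = -dx/dy = 16/17 = 0.9412
b = My - (perp slope)*Mx = 8.5 + (16*(-1))/(-17) = 8.5 + 0.9412 = 9.4412

y = 0.9412x + 9.4412


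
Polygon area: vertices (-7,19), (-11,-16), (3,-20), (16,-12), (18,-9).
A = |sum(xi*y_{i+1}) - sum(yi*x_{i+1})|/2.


sum(xi*y_{i+1}) = -7*(-16) - 11*(-20) + 3*(-12) + 16*(-9) + 18*19 = 494
sum(yi*x_{i+1}) = 19*(-11) - 16*3 - 20*16 - 12*18 - 9*(-7) = -730
Area = |494 + 730|/2 = 1224/2 = 612.0000

612.0000 sq units


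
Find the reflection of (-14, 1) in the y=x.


Reflection rule for y=x: (y, x)
(-14, 1) -> (1, -14)

(1, -14)


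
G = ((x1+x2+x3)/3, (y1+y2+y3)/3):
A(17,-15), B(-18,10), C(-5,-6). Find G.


Gx = (17- 18- 5)/3 = -6/3 = -2.0000
Gy = (-15+10- 6)/3 = -11/3 = -3.6667

G = (-2.0000, -3.6667)


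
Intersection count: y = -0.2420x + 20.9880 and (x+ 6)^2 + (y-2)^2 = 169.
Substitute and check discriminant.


Substitute y = -0.2420x + 20.9880: (x+ 6)^2 + (-0.2420x+20.9880-2)^2 = 169
Expand to Ax^2 + Bx + C = 0, where b-k = 18.988
A = 1+m^2 = 1.058564
B = 2(m(b-k) - h) = 2(-0.2420*18.988 + 6) = 2.809808
C = h^2 + (b-k)^2 - r^2 = 36 + 360.544144 - 169 = 227.544144
disc = B^2-4AC = 7.8950 - 963.4802 = -955.5852
disc < 0

0 intersection points


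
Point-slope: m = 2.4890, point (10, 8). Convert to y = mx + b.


y - 8 = 2.4890(x - 10)
y = 2.4890x + 8 - 2.4890*10
y = 2.4890x - 16.8900

y = 2.4890x - 16.8900


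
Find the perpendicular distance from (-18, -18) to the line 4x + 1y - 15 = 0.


|4*(-18) + 1*(-18) - 15| = |-105| = 105
sqrt(16 + 1) = sqrt(17) = 4.1231
d = 105/sqrt(17) = 25.4662

25.4662


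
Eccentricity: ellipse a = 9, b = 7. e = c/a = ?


c = sqrt(81-49) = sqrt(32) = 5.6569
e = c/a = sqrt(32)/9 = 0.6285

e = 0.6285


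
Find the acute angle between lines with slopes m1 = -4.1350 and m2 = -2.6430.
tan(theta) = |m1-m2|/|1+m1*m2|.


m1-m2 = -1.492
1+m1*m2 = 11.928805
tan(theta) = |-1.492/11.928805| = 0.125075
theta = arctan(|-1.492/11.928805|) = 7.1293 degrees (acute angle)

7.1293 degrees


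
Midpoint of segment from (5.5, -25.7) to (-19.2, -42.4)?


Mx = (5.5 - 19.2)/2 = -13.7/2 = -6.8500
My = (-25.7 - 42.4)/2 = -68.1/2 = -34.0500

(-6.8500, -34.0500)


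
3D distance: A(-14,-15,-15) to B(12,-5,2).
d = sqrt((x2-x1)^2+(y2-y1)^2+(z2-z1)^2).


dx=26, dy=10, dz=17
d = sqrt(676+100+289) = sqrt(1065) = 32.6343

32.6343


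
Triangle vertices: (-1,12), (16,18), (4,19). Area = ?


-1*(18-19) = 1
16*(19-12) = 112
4*(12-18) = -24
sum = 89
Area = |89|/2 = 44.5000

44.5000 sq units


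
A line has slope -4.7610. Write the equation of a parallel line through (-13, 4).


Parallel lines have equal slopes.
m2 = -4.7610
b2 = 4 + 4.7610*(-13) = -57.8930

y = -4.7610x - 57.8930
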